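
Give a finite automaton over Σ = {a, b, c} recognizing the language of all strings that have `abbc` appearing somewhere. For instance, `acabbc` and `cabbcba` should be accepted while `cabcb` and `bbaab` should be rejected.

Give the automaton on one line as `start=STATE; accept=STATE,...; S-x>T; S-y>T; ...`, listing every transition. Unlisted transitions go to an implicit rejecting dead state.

start=S0; accept=S4; S0-a>S1; S0-b>S0; S0-c>S0; S1-a>S1; S1-b>S2; S1-c>S0; S2-a>S1; S2-b>S3; S2-c>S0; S3-a>S1; S3-b>S0; S3-c>S4; S4-a>S4; S4-b>S4; S4-c>S4

States S0..S3 record the length of the longest prefix of `abbc` that matches the current input suffix. Reaching S4 means `abbc` has been seen, and we stay there forever. Accept from S4.
        a   b   c  
>  S0   S1  S0  S0 
   S1   S1  S2  S0 
   S2   S1  S3  S0 
   S3   S1  S0  S4 
 * S4   S4  S4  S4 
(> = start, * = accepting)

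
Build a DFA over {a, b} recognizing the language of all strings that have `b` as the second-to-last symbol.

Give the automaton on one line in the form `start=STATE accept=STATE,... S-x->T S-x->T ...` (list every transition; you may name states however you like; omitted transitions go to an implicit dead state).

start=q0 accept=q5,q6 q0-a->q1 q0-b->q2 q1-a->q3 q1-b->q4 q2-a->q5 q2-b->q6 q3-a->q3 q3-b->q4 q4-a->q5 q4-b->q6 q5-a->q3 q5-b->q4 q6-a->q5 q6-b->q6

Because acceptance depends on a position counted from the end, the machine has to buffer the most recent 2 symbols. Make each state the string of the last up-to-2 symbols read; on input `x` shift the window left and append `x`. Accept when the buffered window has length 2 and begins with `b`.
        a   b  
>  q0   q1  q2 
   q1   q3  q4 
   q2   q5  q6 
   q3   q3  q4 
   q4   q5  q6 
 * q5   q3  q4 
 * q6   q5  q6 
(> = start, * = accepting)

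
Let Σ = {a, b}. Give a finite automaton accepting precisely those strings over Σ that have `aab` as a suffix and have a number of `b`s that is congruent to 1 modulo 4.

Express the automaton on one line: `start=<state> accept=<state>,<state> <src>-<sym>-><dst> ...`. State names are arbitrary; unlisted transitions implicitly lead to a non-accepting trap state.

start=s0 accept=s5 s0-a->s1 s0-b->s2 s1-a->s3 s1-b->s2 s2-a->s2 s2-b->s4 s3-a->s3 s3-b->s5 s4-a->s4 s4-b->s6 s5-a->s2 s5-b->s4 s6-a->s6 s6-b->s0

Run two small machines in parallel and take their product. One (4 states) tracks how much of the suffix `aab` has currently been matched; the other (4 states) tracks the count of `b`s modulo 4. Each combined state is a pair, one component from each; accept when both components accept. After merging equivalent states the machine shrinks.
        a   b  
>  s0   s1  s2 
   s1   s3  s2 
   s2   s2  s4 
   s3   s3  s5 
   s4   s4  s6 
 * s5   s2  s4 
   s6   s6  s0 
(> = start, * = accepting)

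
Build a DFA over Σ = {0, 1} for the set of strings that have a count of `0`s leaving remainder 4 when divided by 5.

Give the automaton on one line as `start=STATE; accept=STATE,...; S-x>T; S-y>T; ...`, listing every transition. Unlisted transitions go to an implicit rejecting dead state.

Keep the running count of `0`s modulo 5: each `0` advances along the cycle q0 → q1 → q2 → q3 → q4 → q0 while other symbols loop. Accept at q4.
        0   1  
>  q0   q1  q0 
   q1   q2  q1 
   q2   q3  q2 
   q3   q4  q3 
 * q4   q0  q4 
(> = start, * = accepting)

start=q0; accept=q4; q0-0>q1; q0-1>q0; q1-0>q2; q1-1>q1; q2-0>q3; q2-1>q2; q3-0>q4; q3-1>q3; q4-0>q0; q4-1>q4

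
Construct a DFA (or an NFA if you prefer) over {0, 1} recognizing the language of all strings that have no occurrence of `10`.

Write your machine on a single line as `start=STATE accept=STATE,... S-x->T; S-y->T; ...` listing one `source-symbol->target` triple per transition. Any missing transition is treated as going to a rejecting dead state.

start=s0; accept=s0,s1; s0-0->s0; s0-1->s1; s1-0->s2; s1-1->s1; s2-0->s2; s2-1->s2

Track partial matches of the forbidden pattern `10`. State s2 is a dead state reached once `10` has occurred; every other state accepts. s0 means no part of `10` is currently matched.
        0   1  
>* s0   s0  s1 
 * s1   s2  s1 
   s2   s2  s2 
(> = start, * = accepting)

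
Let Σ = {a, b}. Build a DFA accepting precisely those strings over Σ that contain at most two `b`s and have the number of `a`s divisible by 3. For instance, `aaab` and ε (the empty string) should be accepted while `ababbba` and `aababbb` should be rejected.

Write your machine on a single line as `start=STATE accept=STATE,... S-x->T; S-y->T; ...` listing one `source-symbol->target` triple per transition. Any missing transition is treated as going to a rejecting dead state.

start=q0; accept=q0,q2,q5; q0-a->q1; q0-b->q2; q1-a->q3; q1-b->q4; q2-a->q4; q2-b->q5; q3-a->q0; q3-b->q6; q4-a->q6; q4-b->q7; q5-a->q7; q5-b->q8; q6-a->q2; q6-b->q9; q7-a->q9; q7-b->q8; q8-a->q8; q8-b->q8; q9-a->q5; q9-b->q8

Run two small machines in parallel and take their product. One (4 states) tracks the count of `b`s, saturating at 3; the other (3 states) tracks the count of `a`s modulo 3. Each combined state is a pair, one component from each; accept when both components accept. Equivalent product states are then merged.
10 states suffice.
        a   b  
>* q0   q1  q2 
   q1   q3  q4 
 * q2   q4  q5 
   q3   q0  q6 
   q4   q6  q7 
 * q5   q7  q8 
   q6   q2  q9 
   q7   q9  q8 
   q8   q8  q8 
   q9   q5  q8 
(> = start, * = accepting)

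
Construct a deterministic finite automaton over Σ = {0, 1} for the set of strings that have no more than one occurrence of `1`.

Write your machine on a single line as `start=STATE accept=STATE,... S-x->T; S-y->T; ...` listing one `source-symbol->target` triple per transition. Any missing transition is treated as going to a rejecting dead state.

Only the number of `1`s matters, and only up to 2. Make a chain S0 → S1 → S2 advanced by each `1` (with S2 absorbing); every other symbol self-loops. The accepting set is {S0, S1}.
        0   1  
>* S0   S0  S1 
 * S1   S1  S2 
   S2   S2  S2 
(> = start, * = accepting)

start=S0; accept=S0,S1; S0-0->S0; S0-1->S1; S1-0->S1; S1-1->S2; S2-0->S2; S2-1->S2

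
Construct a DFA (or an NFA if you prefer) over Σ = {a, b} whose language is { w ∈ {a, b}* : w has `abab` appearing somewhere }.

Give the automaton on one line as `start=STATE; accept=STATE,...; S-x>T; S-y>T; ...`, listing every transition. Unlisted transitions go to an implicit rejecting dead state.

States q0..q3 record the length of the longest prefix of `abab` that matches the current input suffix. Reaching q4 means `abab` has been seen, and we stay there forever. Accept from q4.
        a   b  
>  q0   q1  q0 
   q1   q1  q2 
   q2   q3  q0 
   q3   q1  q4 
 * q4   q4  q4 
(> = start, * = accepting)

start=q0; accept=q4; q0-a>q1; q0-b>q0; q1-a>q1; q1-b>q2; q2-a>q3; q2-b>q0; q3-a>q1; q3-b>q4; q4-a>q4; q4-b>q4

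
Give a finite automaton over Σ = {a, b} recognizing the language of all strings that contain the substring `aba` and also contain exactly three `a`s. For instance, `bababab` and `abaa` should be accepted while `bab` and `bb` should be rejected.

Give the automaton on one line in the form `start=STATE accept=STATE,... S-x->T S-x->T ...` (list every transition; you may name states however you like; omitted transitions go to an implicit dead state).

Build one automaton per condition and run them in lockstep. One (4 states) tracks whether and how much of `aba` has been seen; the other (5 states) tracks the count of `a`s, saturating at 4. Each combined state is a pair, one component from each; accept when both components accept. After merging equivalent states the machine shrinks.
        a   b  
>  q0   q1  q0 
   q1   q2  q3 
   q2   q4  q5 
   q3   q6  q7 
   q4   q4  q4 
   q5   q8  q4 
   q6   q8  q6 
   q7   q2  q7 
 * q8   q4  q8 
(> = start, * = accepting)

start=q0 accept=q8 q0-a->q1 q0-b->q0 q1-a->q2 q1-b->q3 q2-a->q4 q2-b->q5 q3-a->q6 q3-b->q7 q4-a->q4 q4-b->q4 q5-a->q8 q5-b->q4 q6-a->q8 q6-b->q6 q7-a->q2 q7-b->q7 q8-a->q4 q8-b->q8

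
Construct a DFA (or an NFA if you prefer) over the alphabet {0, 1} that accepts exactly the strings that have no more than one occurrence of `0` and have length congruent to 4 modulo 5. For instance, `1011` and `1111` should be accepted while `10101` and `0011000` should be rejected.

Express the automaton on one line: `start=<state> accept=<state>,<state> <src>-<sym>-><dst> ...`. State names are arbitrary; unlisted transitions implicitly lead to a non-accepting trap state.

Run two small machines in parallel and take their product. The first has 3 states tracking the count of `0`s, saturating at 2; the second has 5 states tracking the input length modulo 5. A product state is a pair (one from each), accepting exactly when both do. Minimizing collapses redundant product states.
          0    1  
>  q0     q1   q2 
   q1     q3   q4 
   q2     q4   q5 
   q3     q3   q3 
   q4     q3   q6 
   q5     q6   q7 
   q6     q3   q8 
   q7     q8   q9 
 * q8     q3  q10 
 * q9    q10   q0 
   q10    q3   q1 
(> = start, * = accepting)

start=q0 accept=q8,q9 q0-0->q1 q0-1->q2 q1-0->q3 q1-1->q4 q2-0->q4 q2-1->q5 q3-0->q3 q3-1->q3 q4-0->q3 q4-1->q6 q5-0->q6 q5-1->q7 q6-0->q3 q6-1->q8 q7-0->q8 q7-1->q9 q8-0->q3 q8-1->q10 q9-0->q10 q9-1->q0 q10-0->q3 q10-1->q1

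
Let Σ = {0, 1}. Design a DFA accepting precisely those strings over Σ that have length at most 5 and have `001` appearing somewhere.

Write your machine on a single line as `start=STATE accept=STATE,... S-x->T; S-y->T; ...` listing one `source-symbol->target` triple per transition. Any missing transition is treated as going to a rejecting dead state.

Run two small machines in parallel and take their product. The first has 7 states tracking the input length, saturating at 6; the second has 4 states tracking whether and how much of `001` has been seen. A product state is a pair (one from each), accepting exactly when both do. Minimizing collapses redundant product states.
13 states suffice.
       0  1 
>  A   B  C 
   B   D  E 
   C   F  E 
   D   G  H 
   E   I  J 
   F   G  J 
   G   K  L 
 * H   L  L 
   I   K  J 
   J   J  J 
   K   J  M 
 * L   M  M 
 * M   J  J 
(> = start, * = accepting)

start=A; accept=H,L,M; A-0->B; A-1->C; B-0->D; B-1->E; C-0->F; C-1->E; D-0->G; D-1->H; E-0->I; E-1->J; F-0->G; F-1->J; G-0->K; G-1->L; H-0->L; H-1->L; I-0->K; I-1->J; J-0->J; J-1->J; K-0->J; K-1->M; L-0->M; L-1->M; M-0->J; M-1->J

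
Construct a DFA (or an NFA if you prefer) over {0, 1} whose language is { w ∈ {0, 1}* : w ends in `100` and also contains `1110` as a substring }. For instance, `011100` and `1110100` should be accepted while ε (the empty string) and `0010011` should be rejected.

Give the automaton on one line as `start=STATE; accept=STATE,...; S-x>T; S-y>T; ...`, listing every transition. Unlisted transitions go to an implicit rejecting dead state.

start=q0; accept=q7; q0-0>q0; q0-1>q1; q1-0>q2; q1-1>q3; q2-0>q4; q2-1>q1; q3-0>q2; q3-1>q5; q4-0>q0; q4-1>q1; q5-0>q6; q5-1>q5; q6-0>q7; q6-1>q8; q7-0>q9; q7-1>q8; q8-0>q6; q8-1>q8; q9-0>q9; q9-1>q8

Handle the two conditions separately and then intersect. One (4 states) tracks how much of the suffix `100` has currently been matched; the other (5 states) tracks whether and how much of `1110` has been seen. Each combined state is a pair, one component from each; accept when both components accept.
With 10 states:
        0   1  
>  q0   q0  q1 
   q1   q2  q3 
   q2   q4  q1 
   q3   q2  q5 
   q4   q0  q1 
   q5   q6  q5 
   q6   q7  q8 
 * q7   q9  q8 
   q8   q6  q8 
   q9   q9  q8 
(> = start, * = accepting)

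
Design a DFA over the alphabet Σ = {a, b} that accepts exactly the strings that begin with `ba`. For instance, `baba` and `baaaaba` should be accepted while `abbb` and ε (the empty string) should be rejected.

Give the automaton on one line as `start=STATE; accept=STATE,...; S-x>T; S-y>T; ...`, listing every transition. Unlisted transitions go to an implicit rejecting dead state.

start=q0; accept=q2; q0-a>q3; q0-b>q1; q1-a>q2; q1-b>q3; q2-a>q2; q2-b>q2; q3-a>q3; q3-b>q3

Check the first 2 symbols one by one: q0 through q1 record how many have matched `ba` so far; any wrong symbol goes to the dead state q3. After all 2 match we enter the accepting sink q2.
4 states suffice.
        a   b  
>  q0   q3  q1 
   q1   q2  q3 
 * q2   q2  q2 
   q3   q3  q3 
(> = start, * = accepting)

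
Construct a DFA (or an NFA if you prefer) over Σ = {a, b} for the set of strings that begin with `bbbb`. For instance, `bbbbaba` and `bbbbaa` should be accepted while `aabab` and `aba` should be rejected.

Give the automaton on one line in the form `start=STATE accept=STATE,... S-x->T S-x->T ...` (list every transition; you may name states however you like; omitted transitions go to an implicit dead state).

start=q0 accept=q4 q0-a->q5 q0-b->q1 q1-a->q5 q1-b->q2 q2-a->q5 q2-b->q3 q3-a->q5 q3-b->q4 q4-a->q4 q4-b->q4 q5-a->q5 q5-b->q5

Walk along `bbbb` while the input agrees: from q0 take `b` to q1, and so on. Any deviation drops to the rejecting sink q5. Once q4 is reached the prefix is confirmed and every continuation is accepted.
A 6-state machine:
        a   b  
>  q0   q5  q1 
   q1   q5  q2 
   q2   q5  q3 
   q3   q5  q4 
 * q4   q4  q4 
   q5   q5  q5 
(> = start, * = accepting)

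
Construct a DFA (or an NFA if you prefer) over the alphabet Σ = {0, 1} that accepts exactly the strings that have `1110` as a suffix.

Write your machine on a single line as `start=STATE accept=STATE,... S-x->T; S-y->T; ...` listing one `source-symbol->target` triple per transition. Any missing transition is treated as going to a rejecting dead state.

Let each state record the length of the longest suffix of the input read so far that is also a prefix of `1110`. B means the last symbol is `1`; C means the last 2 symbols are `11`; D means the last 3 symbols are `111`; E means the last 4 symbols are `1110`. Accept only at E, where the string currently ends in `1110`.
5 states suffice.
       0  1 
>  A   A  B 
   B   A  C 
   C   A  D 
   D   E  D 
 * E   A  B 
(> = start, * = accepting)

start=A; accept=E; A-0->A; A-1->B; B-0->A; B-1->C; C-0->A; C-1->D; D-0->E; D-1->D; E-0->A; E-1->B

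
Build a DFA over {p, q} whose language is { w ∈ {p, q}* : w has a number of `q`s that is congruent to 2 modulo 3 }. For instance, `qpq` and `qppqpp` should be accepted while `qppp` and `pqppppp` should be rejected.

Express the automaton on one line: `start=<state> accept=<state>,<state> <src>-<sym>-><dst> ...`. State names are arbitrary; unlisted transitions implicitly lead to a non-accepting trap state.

Keep the running count of `q`s modulo 3: each `q` advances along the cycle s0 → s1 → s2 → s0 while other symbols loop. Accept at s2.
With 3 states:
        p   q  
>  s0   s0  s1 
   s1   s1  s2 
 * s2   s2  s0 
(> = start, * = accepting)

start=s0 accept=s2 s0-p->s0 s0-q->s1 s1-p->s1 s1-q->s2 s2-p->s2 s2-q->s0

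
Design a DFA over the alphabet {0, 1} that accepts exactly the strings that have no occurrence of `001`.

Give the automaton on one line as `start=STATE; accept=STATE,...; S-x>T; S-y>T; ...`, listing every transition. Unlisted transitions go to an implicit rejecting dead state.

start=A; accept=A,B,C; A-0>B; A-1>A; B-0>C; B-1>A; C-0>C; C-1>D; D-0>D; D-1>D

Track partial matches of the forbidden pattern `001`. State D is a dead state reached once `001` has occurred; every other state accepts. A means no part of `001` is currently matched.
With 4 states:
       0  1 
>* A   B  A 
 * B   C  A 
 * C   C  D 
   D   D  D 
(> = start, * = accepting)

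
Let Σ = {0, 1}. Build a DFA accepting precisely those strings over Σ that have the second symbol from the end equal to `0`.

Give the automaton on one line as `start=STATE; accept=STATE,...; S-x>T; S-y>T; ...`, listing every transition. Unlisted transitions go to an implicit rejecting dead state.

Because acceptance depends on a position counted from the end, the machine has to buffer the most recent 2 symbols. Make each state the string of the last up-to-2 symbols read; on input `x` shift the window left and append `x`. Accept when the buffered window has length 2 and begins with `0`.
       0  1 
>  A   B  C 
   B   D  E 
   C   F  G 
 * D   D  E 
 * E   F  G 
   F   D  E 
   G   F  G 
(> = start, * = accepting)

start=A; accept=D,E; A-0>B; A-1>C; B-0>D; B-1>E; C-0>F; C-1>G; D-0>D; D-1>E; E-0>F; E-1>G; F-0>D; F-1>E; G-0>F; G-1>G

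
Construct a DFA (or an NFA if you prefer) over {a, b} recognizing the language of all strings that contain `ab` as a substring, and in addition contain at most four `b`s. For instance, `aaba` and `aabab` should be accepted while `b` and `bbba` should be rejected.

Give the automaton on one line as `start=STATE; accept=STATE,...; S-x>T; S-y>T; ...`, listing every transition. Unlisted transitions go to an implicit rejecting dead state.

start=S0; accept=S3,S6,S9,S12; S0-a>S1; S0-b>S2; S1-a>S1; S1-b>S3; S2-a>S4; S2-b>S5; S3-a>S3; S3-b>S6; S4-a>S4; S4-b>S6; S5-a>S7; S5-b>S8; S6-a>S6; S6-b>S9; S7-a>S7; S7-b>S9; S8-a>S10; S8-b>S11; S9-a>S9; S9-b>S12; S10-a>S10; S10-b>S12; S11-a>S11; S11-b>S11; S12-a>S12; S12-b>S11

Build one automaton per condition and run them in lockstep. The first has 3 states tracking whether and how much of `ab` has been seen; the second has 6 states tracking the count of `b`s, saturating at 5. A product state is a pair (one from each), accepting exactly when both do. After merging equivalent states the machine shrinks.
          a    b  
>  S0     S1   S2 
   S1     S1   S3 
   S2     S4   S5 
 * S3     S3   S6 
   S4     S4   S6 
   S5     S7   S8 
 * S6     S6   S9 
   S7     S7   S9 
   S8    S10  S11 
 * S9     S9  S12 
   S10   S10  S12 
   S11   S11  S11 
 * S12   S12  S11 
(> = start, * = accepting)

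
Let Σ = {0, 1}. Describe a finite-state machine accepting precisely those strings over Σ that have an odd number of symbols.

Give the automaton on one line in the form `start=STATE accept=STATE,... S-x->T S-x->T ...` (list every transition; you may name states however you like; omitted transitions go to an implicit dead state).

start=S0 accept=S1 S0-0->S1 S0-1->S1 S1-0->S0 S1-1->S0

Only the length mod 2 matters, so use a 2-cycle: from any state, every input symbol moves to the next state, wrapping S1 back to S0. Mark S1 accepting.
2 states suffice.
        0   1  
>  S0   S1  S1 
 * S1   S0  S0 
(> = start, * = accepting)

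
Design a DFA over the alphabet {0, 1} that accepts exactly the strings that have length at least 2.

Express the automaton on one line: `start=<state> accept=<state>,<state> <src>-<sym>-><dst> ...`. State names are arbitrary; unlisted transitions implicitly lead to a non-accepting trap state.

Count input length up to 3: every symbol moves from q0 toward q3, which means 'more than 2' and absorbs. Accept from {q2, q3}.
A 4-state machine:
        0   1  
>  q0   q1  q1 
   q1   q2  q2 
 * q2   q3  q3 
 * q3   q3  q3 
(> = start, * = accepting)

start=q0 accept=q2,q3 q0-0->q1 q0-1->q1 q1-0->q2 q1-1->q2 q2-0->q3 q2-1->q3 q3-0->q3 q3-1->q3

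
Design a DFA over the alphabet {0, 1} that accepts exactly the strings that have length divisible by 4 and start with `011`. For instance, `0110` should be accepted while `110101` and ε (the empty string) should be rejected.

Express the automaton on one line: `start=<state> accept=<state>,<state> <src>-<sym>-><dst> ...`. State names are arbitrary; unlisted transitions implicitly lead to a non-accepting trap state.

Handle the two conditions separately and then intersect. The first has 4 states tracking the input length modulo 4; the second has 5 states tracking whether the input so far still matches the prefix `011`. A product state is a pair (one from each), accepting exactly when both do. Minimizing collapses redundant product states.
8 states suffice.
        0   1  
>  s0   s1  s2 
   s1   s2  s3 
   s2   s2  s2 
   s3   s2  s4 
   s4   s5  s5 
 * s5   s6  s6 
   s6   s7  s7 
   s7   s4  s4 
(> = start, * = accepting)

start=s0 accept=s5 s0-0->s1 s0-1->s2 s1-0->s2 s1-1->s3 s2-0->s2 s2-1->s2 s3-0->s2 s3-1->s4 s4-0->s5 s4-1->s5 s5-0->s6 s5-1->s6 s6-0->s7 s6-1->s7 s7-0->s4 s7-1->s4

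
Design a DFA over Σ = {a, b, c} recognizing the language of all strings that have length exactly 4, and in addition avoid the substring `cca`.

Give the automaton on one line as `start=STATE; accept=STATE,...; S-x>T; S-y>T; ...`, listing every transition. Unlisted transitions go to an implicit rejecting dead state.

start=q0; accept=q10,q11,q12; q0-a>q1; q0-b>q1; q0-c>q2; q1-a>q3; q1-b>q3; q1-c>q4; q2-a>q3; q2-b>q3; q2-c>q5; q3-a>q6; q3-b>q6; q3-c>q7; q4-a>q6; q4-b>q6; q4-c>q8; q5-a>q9; q5-b>q6; q5-c>q8; q6-a>q10; q6-b>q10; q6-c>q11; q7-a>q10; q7-b>q10; q7-c>q12; q8-a>q13; q8-b>q10; q8-c>q12; q9-a>q13; q9-b>q13; q9-c>q13; q10-a>q14; q10-b>q14; q10-c>q15; q11-a>q14; q11-b>q14; q11-c>q16; q12-a>q17; q12-b>q14; q12-c>q16; q13-a>q17; q13-b>q17; q13-c>q17; q14-a>q14; q14-b>q14; q14-c>q15; q15-a>q14; q15-b>q14; q15-c>q16; q16-a>q17; q16-b>q14; q16-c>q16; q17-a>q17; q17-b>q17; q17-c>q17

Build one automaton per condition and run them in lockstep. One (6 states) tracks the input length, saturating at 5; the other (4 states) tracks partial matches of the forbidden pattern `cca`. Each combined state is a pair, one component from each; accept when both components accept.
          a    b    c  
>  q0     q1   q1   q2 
   q1     q3   q3   q4 
   q2     q3   q3   q5 
   q3     q6   q6   q7 
   q4     q6   q6   q8 
   q5     q9   q6   q8 
   q6    q10  q10  q11 
   q7    q10  q10  q12 
   q8    q13  q10  q12 
   q9    q13  q13  q13 
 * q10   q14  q14  q15 
 * q11   q14  q14  q16 
 * q12   q17  q14  q16 
   q13   q17  q17  q17 
   q14   q14  q14  q15 
   q15   q14  q14  q16 
   q16   q17  q14  q16 
   q17   q17  q17  q17 
(> = start, * = accepting)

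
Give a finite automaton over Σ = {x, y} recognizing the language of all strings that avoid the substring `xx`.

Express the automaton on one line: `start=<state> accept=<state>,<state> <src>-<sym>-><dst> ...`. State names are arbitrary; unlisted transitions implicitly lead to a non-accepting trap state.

Track partial matches of the forbidden pattern `xx`. State C is a dead state reached once `xx` has occurred; every other state accepts. A means no part of `xx` is currently matched.
A 3-state machine:
       x  y 
>* A   B  A 
 * B   C  A 
   C   C  C 
(> = start, * = accepting)

start=A accept=A,B A-x->B A-y->A B-x->C B-y->A C-x->C C-y->C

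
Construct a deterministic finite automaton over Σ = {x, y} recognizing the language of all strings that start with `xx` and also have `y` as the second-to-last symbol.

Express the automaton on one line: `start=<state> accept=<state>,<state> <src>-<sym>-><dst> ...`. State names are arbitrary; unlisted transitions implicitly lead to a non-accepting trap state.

Run two small machines in parallel and take their product. One (4 states) tracks whether the input so far still matches the prefix `xx`; the other (7 states) tracks the last 2 symbols read. Each combined state is a pair, one component from each; accept when both components accept. Equivalent product states are then merged.
7 states suffice.
        x   y  
>  q0   q1  q2 
   q1   q3  q2 
   q2   q2  q2 
   q3   q3  q4 
   q4   q5  q6 
 * q5   q3  q4 
 * q6   q5  q6 
(> = start, * = accepting)

start=q0 accept=q5,q6 q0-x->q1 q0-y->q2 q1-x->q3 q1-y->q2 q2-x->q2 q2-y->q2 q3-x->q3 q3-y->q4 q4-x->q5 q4-y->q6 q5-x->q3 q5-y->q4 q6-x->q5 q6-y->q6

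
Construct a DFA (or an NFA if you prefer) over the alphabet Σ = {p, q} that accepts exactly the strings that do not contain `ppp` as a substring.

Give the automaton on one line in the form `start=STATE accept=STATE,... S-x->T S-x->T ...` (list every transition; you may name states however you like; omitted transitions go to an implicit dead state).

This is the complement of 'contains `ppp`'. Use the same substring-matching states — S0 through S3 holding how much of `ppp` has just been matched — but flip the accepting set: everything except the trap S3 accepts.
With 4 states:
        p   q  
>* S0   S1  S0 
 * S1   S2  S0 
 * S2   S3  S0 
   S3   S3  S3 
(> = start, * = accepting)

start=S0 accept=S0,S1,S2 S0-p->S1 S0-q->S0 S1-p->S2 S1-q->S0 S2-p->S3 S2-q->S0 S3-p->S3 S3-q->S3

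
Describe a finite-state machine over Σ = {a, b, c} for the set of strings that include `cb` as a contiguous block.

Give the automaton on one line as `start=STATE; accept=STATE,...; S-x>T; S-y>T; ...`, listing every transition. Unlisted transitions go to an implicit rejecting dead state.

States s0..s1 record the length of the longest prefix of `cb` that matches the current input suffix. Reaching s2 means `cb` has been seen, and we stay there forever. Accept from s2.
With 3 states:
        a   b   c  
>  s0   s0  s0  s1 
   s1   s0  s2  s1 
 * s2   s2  s2  s2 
(> = start, * = accepting)

start=s0; accept=s2; s0-a>s0; s0-b>s0; s0-c>s1; s1-a>s0; s1-b>s2; s1-c>s1; s2-a>s2; s2-b>s2; s2-c>s2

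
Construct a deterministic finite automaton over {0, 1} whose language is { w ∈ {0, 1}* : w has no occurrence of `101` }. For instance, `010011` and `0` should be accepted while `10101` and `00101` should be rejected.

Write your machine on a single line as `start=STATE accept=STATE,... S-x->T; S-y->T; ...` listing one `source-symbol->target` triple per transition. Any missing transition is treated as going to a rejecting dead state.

start=S0; accept=S0,S1,S2; S0-0->S0; S0-1->S1; S1-0->S2; S1-1->S1; S2-0->S0; S2-1->S3; S3-0->S3; S3-1->S3

Track partial matches of the forbidden pattern `101`. State S3 is a dead state reached once `101` has occurred; every other state accepts. S0 means no part of `101` is currently matched.
With 4 states:
        0   1  
>* S0   S0  S1 
 * S1   S2  S1 
 * S2   S0  S3 
   S3   S3  S3 
(> = start, * = accepting)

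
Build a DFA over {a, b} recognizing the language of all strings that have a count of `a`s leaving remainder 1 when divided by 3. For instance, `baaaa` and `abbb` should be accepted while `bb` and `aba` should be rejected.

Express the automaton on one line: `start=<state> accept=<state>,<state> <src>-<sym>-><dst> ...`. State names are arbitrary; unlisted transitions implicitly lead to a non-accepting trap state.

start=q0 accept=q1 q0-a->q1 q0-b->q0 q1-a->q2 q1-b->q1 q2-a->q0 q2-b->q2

The only thing that matters is how many `a`s have appeared, reduced mod 3. Use one state per residue: q0 for 0, …, q2 for 2. Reading `a` moves to the next residue; anything else stays put. q1 is accepting.
3 states suffice.
        a   b  
>  q0   q1  q0 
 * q1   q2  q1 
   q2   q0  q2 
(> = start, * = accepting)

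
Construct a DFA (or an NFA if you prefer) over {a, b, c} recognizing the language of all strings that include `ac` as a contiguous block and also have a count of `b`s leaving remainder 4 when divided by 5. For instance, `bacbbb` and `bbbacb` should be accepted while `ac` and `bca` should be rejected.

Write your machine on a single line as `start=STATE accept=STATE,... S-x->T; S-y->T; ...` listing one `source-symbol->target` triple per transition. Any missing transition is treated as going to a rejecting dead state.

Run two small machines in parallel and take their product. One (3 states) tracks whether and how much of `ac` has been seen; the other (5 states) tracks the count of `b`s modulo 5. Each combined state is a pair, one component from each; accept when both components accept.
With 15 states:
          a    b    c  
>  q0     q1   q2   q0 
   q1     q1   q2   q3 
   q2     q4   q5   q2 
   q3     q3   q6   q3 
   q4     q4   q5   q6 
   q5     q7   q8   q5 
   q6     q6   q9   q6 
   q7     q7   q8   q9 
   q8    q10  q11   q8 
   q9     q9  q12   q9 
   q10   q10  q11  q12 
   q11   q13   q0  q11 
   q12   q12  q14  q12 
   q13   q13   q0  q14 
 * q14   q14   q3  q14 
(> = start, * = accepting)

start=q0; accept=q14; q0-a->q1; q0-b->q2; q0-c->q0; q1-a->q1; q1-b->q2; q1-c->q3; q2-a->q4; q2-b->q5; q2-c->q2; q3-a->q3; q3-b->q6; q3-c->q3; q4-a->q4; q4-b->q5; q4-c->q6; q5-a->q7; q5-b->q8; q5-c->q5; q6-a->q6; q6-b->q9; q6-c->q6; q7-a->q7; q7-b->q8; q7-c->q9; q8-a->q10; q8-b->q11; q8-c->q8; q9-a->q9; q9-b->q12; q9-c->q9; q10-a->q10; q10-b->q11; q10-c->q12; q11-a->q13; q11-b->q0; q11-c->q11; q12-a->q12; q12-b->q14; q12-c->q12; q13-a->q13; q13-b->q0; q13-c->q14; q14-a->q14; q14-b->q3; q14-c->q14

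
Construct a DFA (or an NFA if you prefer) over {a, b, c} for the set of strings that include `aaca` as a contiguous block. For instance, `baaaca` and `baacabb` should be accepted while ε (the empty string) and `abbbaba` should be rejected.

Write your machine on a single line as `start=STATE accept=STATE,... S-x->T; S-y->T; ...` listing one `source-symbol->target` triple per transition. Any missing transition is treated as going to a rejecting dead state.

start=q0; accept=q4; q0-a->q1; q0-b->q0; q0-c->q0; q1-a->q2; q1-b->q0; q1-c->q0; q2-a->q2; q2-b->q0; q2-c->q3; q3-a->q4; q3-b->q0; q3-c->q0; q4-a->q4; q4-b->q4; q4-c->q4

States q0..q3 record the length of the longest prefix of `aaca` that matches the current input suffix. Reaching q4 means `aaca` has been seen, and we stay there forever. Accept from q4.
With 5 states:
        a   b   c  
>  q0   q1  q0  q0 
   q1   q2  q0  q0 
   q2   q2  q0  q3 
   q3   q4  q0  q0 
 * q4   q4  q4  q4 
(> = start, * = accepting)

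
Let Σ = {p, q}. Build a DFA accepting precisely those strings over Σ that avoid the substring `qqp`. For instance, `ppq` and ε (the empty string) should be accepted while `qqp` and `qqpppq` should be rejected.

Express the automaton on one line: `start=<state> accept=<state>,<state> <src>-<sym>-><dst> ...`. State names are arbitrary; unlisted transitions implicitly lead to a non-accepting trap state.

This is the complement of 'contains `qqp`'. Use the same substring-matching states — S0 through S3 holding how much of `qqp` has just been matched — but flip the accepting set: everything except the trap S3 accepts.
With 4 states:
        p   q  
>* S0   S0  S1 
 * S1   S0  S2 
 * S2   S3  S2 
   S3   S3  S3 
(> = start, * = accepting)

start=S0 accept=S0,S1,S2 S0-p->S0 S0-q->S1 S1-p->S0 S1-q->S2 S2-p->S3 S2-q->S2 S3-p->S3 S3-q->S3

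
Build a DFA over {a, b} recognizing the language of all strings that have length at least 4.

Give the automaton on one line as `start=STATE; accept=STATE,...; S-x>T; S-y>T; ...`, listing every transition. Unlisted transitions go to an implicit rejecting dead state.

start=s0; accept=s4,s5; s0-a>s1; s0-b>s1; s1-a>s2; s1-b>s2; s2-a>s3; s2-b>s3; s3-a>s4; s3-b>s4; s4-a>s5; s4-b>s5; s5-a>s5; s5-b>s5

Count input length up to 5: every symbol moves from s0 toward s5, which means 'more than 4' and absorbs. Accept from {s4, s5}.
6 states suffice.
        a   b  
>  s0   s1  s1 
   s1   s2  s2 
   s2   s3  s3 
   s3   s4  s4 
 * s4   s5  s5 
 * s5   s5  s5 
(> = start, * = accepting)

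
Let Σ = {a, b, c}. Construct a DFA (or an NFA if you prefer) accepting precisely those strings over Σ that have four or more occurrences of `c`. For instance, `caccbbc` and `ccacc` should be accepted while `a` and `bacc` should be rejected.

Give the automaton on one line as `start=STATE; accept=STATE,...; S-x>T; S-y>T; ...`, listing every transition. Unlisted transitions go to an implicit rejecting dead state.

start=q0; accept=q4,q5; q0-a>q0; q0-b>q0; q0-c>q1; q1-a>q1; q1-b>q1; q1-c>q2; q2-a>q2; q2-b>q2; q2-c>q3; q3-a>q3; q3-b>q3; q3-c>q4; q4-a>q4; q4-b>q4; q4-c>q5; q5-a>q5; q5-b>q5; q5-c>q5

Count `c`s, saturating at 5: states q0 through q4 mean 0 through 4 `c`s seen; q5 means more than 4. Each `c` increments (capped at q5); other symbols loop. Accept from {q4, q5}.
A 6-state machine:
        a   b   c  
>  q0   q0  q0  q1 
   q1   q1  q1  q2 
   q2   q2  q2  q3 
   q3   q3  q3  q4 
 * q4   q4  q4  q5 
 * q5   q5  q5  q5 
(> = start, * = accepting)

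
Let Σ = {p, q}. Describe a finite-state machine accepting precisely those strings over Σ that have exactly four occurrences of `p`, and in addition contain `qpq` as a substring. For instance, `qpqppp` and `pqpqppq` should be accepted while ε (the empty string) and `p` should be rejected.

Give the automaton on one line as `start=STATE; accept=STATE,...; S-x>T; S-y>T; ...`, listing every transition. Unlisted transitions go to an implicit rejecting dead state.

start=s0; accept=s20; s0-p>s1; s0-q>s2; s1-p>s3; s1-q>s4; s2-p>s5; s2-q>s2; s3-p>s6; s3-q>s7; s4-p>s8; s4-q>s4; s5-p>s3; s5-q>s9; s6-p>s10; s6-q>s11; s7-p>s12; s7-q>s7; s8-p>s6; s8-q>s13; s9-p>s13; s9-q>s9; s10-p>s14; s10-q>s15; s11-p>s16; s11-q>s11; s12-p>s10; s12-q>s17; s13-p>s17; s13-q>s13; s14-p>s14; s14-q>s18; s15-p>s19; s15-q>s15; s16-p>s14; s16-q>s20; s17-p>s20; s17-q>s17; s18-p>s19; s18-q>s18; s19-p>s14; s19-q>s21; s20-p>s21; s20-q>s20; s21-p>s21; s21-q>s21

Run two small machines in parallel and take their product. One (6 states) tracks the count of `p`s, saturating at 5; the other (4 states) tracks whether and how much of `qpq` has been seen. Each combined state is a pair, one component from each; accept when both components accept.
With 22 states:
          p    q  
>  s0     s1   s2 
   s1     s3   s4 
   s2     s5   s2 
   s3     s6   s7 
   s4     s8   s4 
   s5     s3   s9 
   s6    s10  s11 
   s7    s12   s7 
   s8     s6  s13 
   s9    s13   s9 
   s10   s14  s15 
   s11   s16  s11 
   s12   s10  s17 
   s13   s17  s13 
   s14   s14  s18 
   s15   s19  s15 
   s16   s14  s20 
   s17   s20  s17 
   s18   s19  s18 
   s19   s14  s21 
 * s20   s21  s20 
   s21   s21  s21 
(> = start, * = accepting)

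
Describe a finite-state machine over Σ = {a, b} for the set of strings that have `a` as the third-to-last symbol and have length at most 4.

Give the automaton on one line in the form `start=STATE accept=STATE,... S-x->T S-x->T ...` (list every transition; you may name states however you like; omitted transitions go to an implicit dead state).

start=q0 accept=q7,q8 q0-a->q1 q0-b->q2 q1-a->q3 q1-b->q4 q2-a->q5 q2-b->q6 q3-a->q7 q3-b->q7 q4-a->q8 q4-b->q8 q5-a->q4 q5-b->q4 q6-a->q6 q6-b->q6 q7-a->q8 q7-b->q8 q8-a->q6 q8-b->q6

Run two small machines in parallel and take their product. One (15 states) tracks the last 3 symbols read; the other (6 states) tracks the input length, saturating at 5. Each combined state is a pair, one component from each; accept when both components accept. Minimizing collapses redundant product states.
        a   b  
>  q0   q1  q2 
   q1   q3  q4 
   q2   q5  q6 
   q3   q7  q7 
   q4   q8  q8 
   q5   q4  q4 
   q6   q6  q6 
 * q7   q8  q8 
 * q8   q6  q6 
(> = start, * = accepting)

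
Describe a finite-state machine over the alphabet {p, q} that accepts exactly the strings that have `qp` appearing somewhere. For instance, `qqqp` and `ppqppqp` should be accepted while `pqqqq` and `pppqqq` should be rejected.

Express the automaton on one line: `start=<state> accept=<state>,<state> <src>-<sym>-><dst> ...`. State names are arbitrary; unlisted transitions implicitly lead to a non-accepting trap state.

Track how much of `qp` has been matched so far: state s0 is no progress, s2 is the absorbing accept state reached once `qp` has occurred. Intermediate states record partial matches; on a mismatch, fall back to the longest reusable overlap.
With 3 states:
        p   q  
>  s0   s0  s1 
   s1   s2  s1 
 * s2   s2  s2 
(> = start, * = accepting)

start=s0 accept=s2 s0-p->s0 s0-q->s1 s1-p->s2 s1-q->s1 s2-p->s2 s2-q->s2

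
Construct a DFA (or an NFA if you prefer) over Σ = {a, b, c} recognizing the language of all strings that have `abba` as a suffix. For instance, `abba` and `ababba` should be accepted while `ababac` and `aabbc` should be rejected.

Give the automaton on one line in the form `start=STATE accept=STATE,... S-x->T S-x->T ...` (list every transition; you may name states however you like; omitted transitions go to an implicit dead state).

start=q0 accept=q4 q0-a->q1 q0-b->q0 q0-c->q0 q1-a->q1 q1-b->q2 q1-c->q0 q2-a->q1 q2-b->q3 q2-c->q0 q3-a->q4 q3-b->q0 q3-c->q0 q4-a->q1 q4-b->q2 q4-c->q0

Let each state record the length of the longest suffix of the input read so far that is also a prefix of `abba`. q1 means the last symbol is `a`; q2 means the last 2 symbols are `ab`; q3 means the last 3 symbols are `abb`; q4 means the last 4 symbols are `abba`. Accept only at q4, where the string currently ends in `abba`.
5 states suffice.
        a   b   c  
>  q0   q1  q0  q0 
   q1   q1  q2  q0 
   q2   q1  q3  q0 
   q3   q4  q0  q0 
 * q4   q1  q2  q0 
(> = start, * = accepting)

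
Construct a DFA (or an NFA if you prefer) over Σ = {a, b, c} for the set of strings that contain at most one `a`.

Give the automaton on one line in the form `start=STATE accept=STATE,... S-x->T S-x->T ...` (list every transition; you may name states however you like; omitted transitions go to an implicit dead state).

start=q0 accept=q0,q1 q0-a->q1 q0-b->q0 q0-c->q0 q1-a->q2 q1-b->q1 q1-c->q1 q2-a->q2 q2-b->q2 q2-c->q2

Count `a`s, saturating at 2: state q0 means no `a` yet, q1 means one `a` seen, q2 means more than one. Each `a` increments (capped at q2); other symbols loop. Accept from {q0, q1}.
        a   b   c  
>* q0   q1  q0  q0 
 * q1   q2  q1  q1 
   q2   q2  q2  q2 
(> = start, * = accepting)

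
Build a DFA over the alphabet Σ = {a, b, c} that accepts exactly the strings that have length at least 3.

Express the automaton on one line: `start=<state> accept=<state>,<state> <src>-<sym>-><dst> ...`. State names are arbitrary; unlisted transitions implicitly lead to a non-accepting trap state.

start=q0 accept=q3,q4 q0-a->q1 q0-b->q1 q0-c->q1 q1-a->q2 q1-b->q2 q1-c->q2 q2-a->q3 q2-b->q3 q2-c->q3 q3-a->q4 q3-b->q4 q3-c->q4 q4-a->q4 q4-b->q4 q4-c->q4

Count input length up to 4: every symbol moves from q0 toward q4, which means 'more than 3' and absorbs. Accept from {q3, q4}.
A 5-state machine:
        a   b   c  
>  q0   q1  q1  q1 
   q1   q2  q2  q2 
   q2   q3  q3  q3 
 * q3   q4  q4  q4 
 * q4   q4  q4  q4 
(> = start, * = accepting)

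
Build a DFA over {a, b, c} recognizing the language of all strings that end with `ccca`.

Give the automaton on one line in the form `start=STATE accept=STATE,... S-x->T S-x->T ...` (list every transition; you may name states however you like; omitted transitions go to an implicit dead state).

start=S0 accept=S4 S0-a->S0 S0-b->S0 S0-c->S1 S1-a->S0 S1-b->S0 S1-c->S2 S2-a->S0 S2-b->S0 S2-c->S3 S3-a->S4 S3-b->S0 S3-c->S3 S4-a->S0 S4-b->S0 S4-c->S1

Let each state record the length of the longest suffix of the input read so far that is also a prefix of `ccca`. S1 means the last symbol is `c`; S2 means the last 2 symbols are `cc`; S3 means the last 3 symbols are `ccc`; S4 means the last 4 symbols are `ccca`. Accept only at S4, where the string currently ends in `ccca`.
A 5-state machine:
        a   b   c  
>  S0   S0  S0  S1 
   S1   S0  S0  S2 
   S2   S0  S0  S3 
   S3   S4  S0  S3 
 * S4   S0  S0  S1 
(> = start, * = accepting)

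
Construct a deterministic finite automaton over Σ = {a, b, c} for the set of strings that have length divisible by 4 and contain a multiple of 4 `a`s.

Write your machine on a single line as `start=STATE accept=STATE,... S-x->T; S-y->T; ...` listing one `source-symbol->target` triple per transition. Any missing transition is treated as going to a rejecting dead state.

start=q0; accept=q0; q0-a->q1; q0-b->q2; q0-c->q2; q1-a->q3; q1-b->q4; q1-c->q4; q2-a->q4; q2-b->q5; q2-c->q5; q3-a->q6; q3-b->q7; q3-c->q7; q4-a->q7; q4-b->q8; q4-c->q8; q5-a->q8; q5-b->q9; q5-c->q9; q6-a->q0; q6-b->q10; q6-c->q10; q7-a->q10; q7-b->q11; q7-c->q11; q8-a->q11; q8-b->q12; q8-c->q12; q9-a->q12; q9-b->q0; q9-c->q0; q10-a->q2; q10-b->q13; q10-c->q13; q11-a->q13; q11-b->q14; q11-c->q14; q12-a->q14; q12-b->q1; q12-c->q1; q13-a->q5; q13-b->q15; q13-c->q15; q14-a->q15; q14-b->q3; q14-c->q3; q15-a->q9; q15-b->q6; q15-c->q6

Handle the two conditions separately and then intersect. One (4 states) tracks the input length modulo 4; the other (4 states) tracks the count of `a`s modulo 4. Each combined state is a pair, one component from each; accept when both components accept.
With 16 states:
          a    b    c  
>* q0     q1   q2   q2 
   q1     q3   q4   q4 
   q2     q4   q5   q5 
   q3     q6   q7   q7 
   q4     q7   q8   q8 
   q5     q8   q9   q9 
   q6     q0  q10  q10 
   q7    q10  q11  q11 
   q8    q11  q12  q12 
   q9    q12   q0   q0 
   q10    q2  q13  q13 
   q11   q13  q14  q14 
   q12   q14   q1   q1 
   q13    q5  q15  q15 
   q14   q15   q3   q3 
   q15    q9   q6   q6 
(> = start, * = accepting)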